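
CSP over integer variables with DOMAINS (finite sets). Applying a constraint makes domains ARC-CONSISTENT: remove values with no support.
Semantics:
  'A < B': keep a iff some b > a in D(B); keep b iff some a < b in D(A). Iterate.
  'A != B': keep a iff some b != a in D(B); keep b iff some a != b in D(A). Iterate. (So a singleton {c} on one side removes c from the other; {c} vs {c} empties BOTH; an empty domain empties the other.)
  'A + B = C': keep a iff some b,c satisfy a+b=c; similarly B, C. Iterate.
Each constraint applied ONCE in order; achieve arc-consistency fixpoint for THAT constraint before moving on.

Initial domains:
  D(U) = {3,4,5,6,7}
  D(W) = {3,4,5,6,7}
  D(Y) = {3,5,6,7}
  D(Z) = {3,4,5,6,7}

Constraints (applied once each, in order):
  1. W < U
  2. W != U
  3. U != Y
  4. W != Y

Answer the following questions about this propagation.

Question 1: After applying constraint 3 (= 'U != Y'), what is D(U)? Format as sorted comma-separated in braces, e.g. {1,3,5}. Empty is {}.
Constraint 1 (W < U) on D(W)={3,4,5,6,7} D(U)={3,4,5,6,7}: W {3,4,5,6,7}->{3,4,5,6}; U {3,4,5,6,7}->{4,5,6,7}
Constraint 2 (W != U) on D(W)={3,4,5,6} D(U)={4,5,6,7}: no change
Constraint 3 (U != Y) on D(U)={4,5,6,7} D(Y)={3,5,6,7}: no change
So after constraint 3: D(U) = {4,5,6,7}

Answer: {4,5,6,7}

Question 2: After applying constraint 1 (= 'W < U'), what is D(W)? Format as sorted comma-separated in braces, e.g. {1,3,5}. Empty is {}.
Answer: {3,4,5,6}

Derivation:
Constraint 1 (W < U) on D(W)={3,4,5,6,7} D(U)={3,4,5,6,7}: W {3,4,5,6,7}->{3,4,5,6}; U {3,4,5,6,7}->{4,5,6,7}
So after constraint 1: D(W) = {3,4,5,6}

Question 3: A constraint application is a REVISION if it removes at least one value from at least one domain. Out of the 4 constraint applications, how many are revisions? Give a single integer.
Answer: 1

Derivation:
Constraint 1 (W < U) on D(W)={3,4,5,6,7} D(U)={3,4,5,6,7}: W {3,4,5,6,7}->{3,4,5,6}; U {3,4,5,6,7}->{4,5,6,7} => REVISION
Constraint 2 (W != U) on D(W)={3,4,5,6} D(U)={4,5,6,7}: no change => not a revision
Constraint 3 (U != Y) on D(U)={4,5,6,7} D(Y)={3,5,6,7}: no change => not a revision
Constraint 4 (W != Y) on D(W)={3,4,5,6} D(Y)={3,5,6,7}: no change => not a revision
Total revisions = 1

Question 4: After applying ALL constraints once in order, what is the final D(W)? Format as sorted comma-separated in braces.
Constraint 1 (W < U) on D(W)={3,4,5,6,7} D(U)={3,4,5,6,7}: W {3,4,5,6,7}->{3,4,5,6}; U {3,4,5,6,7}->{4,5,6,7}
Constraint 2 (W != U) on D(W)={3,4,5,6} D(U)={4,5,6,7}: no change
Constraint 3 (U != Y) on D(U)={4,5,6,7} D(Y)={3,5,6,7}: no change
Constraint 4 (W != Y) on D(W)={3,4,5,6} D(Y)={3,5,6,7}: no change
So after all 4 constraints: D(W) = {3,4,5,6}

Answer: {3,4,5,6}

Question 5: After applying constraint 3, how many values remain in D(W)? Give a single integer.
Answer: 4

Derivation:
Constraint 1 (W < U) on D(W)={3,4,5,6,7} D(U)={3,4,5,6,7}: W {3,4,5,6,7}->{3,4,5,6}; U {3,4,5,6,7}->{4,5,6,7}
Constraint 2 (W != U) on D(W)={3,4,5,6} D(U)={4,5,6,7}: no change
Constraint 3 (U != Y) on D(U)={4,5,6,7} D(Y)={3,5,6,7}: no change
So after constraint 3: D(W)={3,4,5,6}, size = 4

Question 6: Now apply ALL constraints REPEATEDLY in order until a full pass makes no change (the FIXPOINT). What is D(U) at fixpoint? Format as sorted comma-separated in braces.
pass 0 (initial): D(U)={3,4,5,6,7}
pass 1: U {3,4,5,6,7}->{4,5,6,7}; W {3,4,5,6,7}->{3,4,5,6}
pass 2: no change
Fixpoint after 2 passes: D(U) = {4,5,6,7}

Answer: {4,5,6,7}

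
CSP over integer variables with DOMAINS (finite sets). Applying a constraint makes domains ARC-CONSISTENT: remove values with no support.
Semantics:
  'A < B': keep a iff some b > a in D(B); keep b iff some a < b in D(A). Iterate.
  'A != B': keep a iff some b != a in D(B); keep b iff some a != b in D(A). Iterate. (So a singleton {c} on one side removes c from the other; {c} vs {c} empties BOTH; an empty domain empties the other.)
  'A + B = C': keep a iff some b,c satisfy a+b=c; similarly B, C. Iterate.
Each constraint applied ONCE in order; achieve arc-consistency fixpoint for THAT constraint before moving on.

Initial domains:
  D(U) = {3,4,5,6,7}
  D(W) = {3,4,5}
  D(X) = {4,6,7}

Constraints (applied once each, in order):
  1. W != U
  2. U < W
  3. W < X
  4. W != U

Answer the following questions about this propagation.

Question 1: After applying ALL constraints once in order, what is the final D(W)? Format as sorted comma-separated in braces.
Answer: {4,5}

Derivation:
Constraint 1 (W != U) on D(W)={3,4,5} D(U)={3,4,5,6,7}: no change
Constraint 2 (U < W) on D(U)={3,4,5,6,7} D(W)={3,4,5}: U {3,4,5,6,7}->{3,4}; W {3,4,5}->{4,5}
Constraint 3 (W < X) on D(W)={4,5} D(X)={4,6,7}: X {4,6,7}->{6,7}
Constraint 4 (W != U) on D(W)={4,5} D(U)={3,4}: no change
So after all 4 constraints: D(W) = {4,5}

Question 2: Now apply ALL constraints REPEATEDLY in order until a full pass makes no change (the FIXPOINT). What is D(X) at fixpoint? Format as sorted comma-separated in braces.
Answer: {6,7}

Derivation:
pass 0 (initial): D(X)={4,6,7}
pass 1: U {3,4,5,6,7}->{3,4}; W {3,4,5}->{4,5}; X {4,6,7}->{6,7}
pass 2: no change
Fixpoint after 2 passes: D(X) = {6,7}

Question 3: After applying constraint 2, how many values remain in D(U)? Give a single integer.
Constraint 1 (W != U) on D(W)={3,4,5} D(U)={3,4,5,6,7}: no change
Constraint 2 (U < W) on D(U)={3,4,5,6,7} D(W)={3,4,5}: U {3,4,5,6,7}->{3,4}; W {3,4,5}->{4,5}
So after constraint 2: D(U)={3,4}, size = 2

Answer: 2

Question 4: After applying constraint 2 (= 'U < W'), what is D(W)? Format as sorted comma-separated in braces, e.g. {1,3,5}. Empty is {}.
Answer: {4,5}

Derivation:
Constraint 1 (W != U) on D(W)={3,4,5} D(U)={3,4,5,6,7}: no change
Constraint 2 (U < W) on D(U)={3,4,5,6,7} D(W)={3,4,5}: U {3,4,5,6,7}->{3,4}; W {3,4,5}->{4,5}
So after constraint 2: D(W) = {4,5}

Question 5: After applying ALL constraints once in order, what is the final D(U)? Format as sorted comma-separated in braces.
Constraint 1 (W != U) on D(W)={3,4,5} D(U)={3,4,5,6,7}: no change
Constraint 2 (U < W) on D(U)={3,4,5,6,7} D(W)={3,4,5}: U {3,4,5,6,7}->{3,4}; W {3,4,5}->{4,5}
Constraint 3 (W < X) on D(W)={4,5} D(X)={4,6,7}: X {4,6,7}->{6,7}
Constraint 4 (W != U) on D(W)={4,5} D(U)={3,4}: no change
So after all 4 constraints: D(U) = {3,4}

Answer: {3,4}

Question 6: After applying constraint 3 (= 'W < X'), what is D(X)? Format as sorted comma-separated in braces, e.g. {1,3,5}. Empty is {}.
Constraint 1 (W != U) on D(W)={3,4,5} D(U)={3,4,5,6,7}: no change
Constraint 2 (U < W) on D(U)={3,4,5,6,7} D(W)={3,4,5}: U {3,4,5,6,7}->{3,4}; W {3,4,5}->{4,5}
Constraint 3 (W < X) on D(W)={4,5} D(X)={4,6,7}: X {4,6,7}->{6,7}
So after constraint 3: D(X) = {6,7}

Answer: {6,7}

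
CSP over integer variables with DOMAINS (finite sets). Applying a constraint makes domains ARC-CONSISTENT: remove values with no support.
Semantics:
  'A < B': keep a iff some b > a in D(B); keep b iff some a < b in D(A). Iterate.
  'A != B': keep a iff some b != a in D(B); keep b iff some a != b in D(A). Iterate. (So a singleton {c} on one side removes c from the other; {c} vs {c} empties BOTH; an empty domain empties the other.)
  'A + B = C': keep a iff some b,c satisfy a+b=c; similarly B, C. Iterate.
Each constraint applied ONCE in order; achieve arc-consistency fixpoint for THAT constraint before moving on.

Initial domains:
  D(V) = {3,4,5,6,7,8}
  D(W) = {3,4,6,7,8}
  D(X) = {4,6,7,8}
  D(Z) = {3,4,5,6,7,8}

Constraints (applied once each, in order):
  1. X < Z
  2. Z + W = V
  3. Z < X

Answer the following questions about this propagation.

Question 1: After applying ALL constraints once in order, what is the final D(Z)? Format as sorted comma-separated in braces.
Constraint 1 (X < Z) on D(X)={4,6,7,8} D(Z)={3,4,5,6,7,8}: X {4,6,7,8}->{4,6,7}; Z {3,4,5,6,7,8}->{5,6,7,8}
Constraint 2 (Z + W = V) on D(Z)={5,6,7,8} D(W)={3,4,6,7,8} D(V)={3,4,5,6,7,8}: Z {5,6,7,8}->{5}; W {3,4,6,7,8}->{3}; V {3,4,5,6,7,8}->{8}
Constraint 3 (Z < X) on D(Z)={5} D(X)={4,6,7}: X {4,6,7}->{6,7}
So after all 3 constraints: D(Z) = {5}

Answer: {5}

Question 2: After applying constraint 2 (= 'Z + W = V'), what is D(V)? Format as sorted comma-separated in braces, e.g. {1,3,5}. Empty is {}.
Constraint 1 (X < Z) on D(X)={4,6,7,8} D(Z)={3,4,5,6,7,8}: X {4,6,7,8}->{4,6,7}; Z {3,4,5,6,7,8}->{5,6,7,8}
Constraint 2 (Z + W = V) on D(Z)={5,6,7,8} D(W)={3,4,6,7,8} D(V)={3,4,5,6,7,8}: Z {5,6,7,8}->{5}; W {3,4,6,7,8}->{3}; V {3,4,5,6,7,8}->{8}
So after constraint 2: D(V) = {8}

Answer: {8}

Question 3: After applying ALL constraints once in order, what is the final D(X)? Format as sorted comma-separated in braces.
Constraint 1 (X < Z) on D(X)={4,6,7,8} D(Z)={3,4,5,6,7,8}: X {4,6,7,8}->{4,6,7}; Z {3,4,5,6,7,8}->{5,6,7,8}
Constraint 2 (Z + W = V) on D(Z)={5,6,7,8} D(W)={3,4,6,7,8} D(V)={3,4,5,6,7,8}: Z {5,6,7,8}->{5}; W {3,4,6,7,8}->{3}; V {3,4,5,6,7,8}->{8}
Constraint 3 (Z < X) on D(Z)={5} D(X)={4,6,7}: X {4,6,7}->{6,7}
So after all 3 constraints: D(X) = {6,7}

Answer: {6,7}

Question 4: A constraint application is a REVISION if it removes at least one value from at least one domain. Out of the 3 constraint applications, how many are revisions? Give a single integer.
Answer: 3

Derivation:
Constraint 1 (X < Z) on D(X)={4,6,7,8} D(Z)={3,4,5,6,7,8}: X {4,6,7,8}->{4,6,7}; Z {3,4,5,6,7,8}->{5,6,7,8} => REVISION
Constraint 2 (Z + W = V) on D(Z)={5,6,7,8} D(W)={3,4,6,7,8} D(V)={3,4,5,6,7,8}: Z {5,6,7,8}->{5}; W {3,4,6,7,8}->{3}; V {3,4,5,6,7,8}->{8} => REVISION
Constraint 3 (Z < X) on D(Z)={5} D(X)={4,6,7}: X {4,6,7}->{6,7} => REVISION
Total revisions = 3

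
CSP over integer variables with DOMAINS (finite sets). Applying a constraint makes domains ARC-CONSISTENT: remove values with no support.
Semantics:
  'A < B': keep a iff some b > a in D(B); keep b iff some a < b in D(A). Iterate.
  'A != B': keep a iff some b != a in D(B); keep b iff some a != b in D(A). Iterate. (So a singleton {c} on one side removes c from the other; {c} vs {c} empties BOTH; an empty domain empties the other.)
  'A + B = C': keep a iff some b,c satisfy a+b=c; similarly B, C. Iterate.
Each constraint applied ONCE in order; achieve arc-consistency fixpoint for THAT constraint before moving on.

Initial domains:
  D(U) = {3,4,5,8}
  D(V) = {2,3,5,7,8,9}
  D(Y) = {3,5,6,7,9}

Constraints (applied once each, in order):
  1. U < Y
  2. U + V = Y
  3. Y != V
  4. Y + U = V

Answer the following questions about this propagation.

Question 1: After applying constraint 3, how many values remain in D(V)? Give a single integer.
Constraint 1 (U < Y) on D(U)={3,4,5,8} D(Y)={3,5,6,7,9}: Y {3,5,6,7,9}->{5,6,7,9}
Constraint 2 (U + V = Y) on D(U)={3,4,5,8} D(V)={2,3,5,7,8,9} D(Y)={5,6,7,9}: U {3,4,5,8}->{3,4,5}; V {2,3,5,7,8,9}->{2,3,5}
Constraint 3 (Y != V) on D(Y)={5,6,7,9} D(V)={2,3,5}: no change
So after constraint 3: D(V)={2,3,5}, size = 3

Answer: 3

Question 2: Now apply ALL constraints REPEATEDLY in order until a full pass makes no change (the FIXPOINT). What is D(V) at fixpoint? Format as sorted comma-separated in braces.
Answer: {}

Derivation:
pass 0 (initial): D(V)={2,3,5,7,8,9}
pass 1: U {3,4,5,8}->{}; V {2,3,5,7,8,9}->{}; Y {3,5,6,7,9}->{}
pass 2: no change
Fixpoint after 2 passes: D(V) = {}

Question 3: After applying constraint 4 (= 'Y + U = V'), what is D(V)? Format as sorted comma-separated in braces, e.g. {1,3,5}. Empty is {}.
Constraint 1 (U < Y) on D(U)={3,4,5,8} D(Y)={3,5,6,7,9}: Y {3,5,6,7,9}->{5,6,7,9}
Constraint 2 (U + V = Y) on D(U)={3,4,5,8} D(V)={2,3,5,7,8,9} D(Y)={5,6,7,9}: U {3,4,5,8}->{3,4,5}; V {2,3,5,7,8,9}->{2,3,5}
Constraint 3 (Y != V) on D(Y)={5,6,7,9} D(V)={2,3,5}: no change
Constraint 4 (Y + U = V) on D(Y)={5,6,7,9} D(U)={3,4,5} D(V)={2,3,5}: Y {5,6,7,9}->{}; U {3,4,5}->{}; V {2,3,5}->{}
So after constraint 4: D(V) = {}

Answer: {}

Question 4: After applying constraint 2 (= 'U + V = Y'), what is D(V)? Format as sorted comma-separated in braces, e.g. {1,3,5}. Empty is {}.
Constraint 1 (U < Y) on D(U)={3,4,5,8} D(Y)={3,5,6,7,9}: Y {3,5,6,7,9}->{5,6,7,9}
Constraint 2 (U + V = Y) on D(U)={3,4,5,8} D(V)={2,3,5,7,8,9} D(Y)={5,6,7,9}: U {3,4,5,8}->{3,4,5}; V {2,3,5,7,8,9}->{2,3,5}
So after constraint 2: D(V) = {2,3,5}

Answer: {2,3,5}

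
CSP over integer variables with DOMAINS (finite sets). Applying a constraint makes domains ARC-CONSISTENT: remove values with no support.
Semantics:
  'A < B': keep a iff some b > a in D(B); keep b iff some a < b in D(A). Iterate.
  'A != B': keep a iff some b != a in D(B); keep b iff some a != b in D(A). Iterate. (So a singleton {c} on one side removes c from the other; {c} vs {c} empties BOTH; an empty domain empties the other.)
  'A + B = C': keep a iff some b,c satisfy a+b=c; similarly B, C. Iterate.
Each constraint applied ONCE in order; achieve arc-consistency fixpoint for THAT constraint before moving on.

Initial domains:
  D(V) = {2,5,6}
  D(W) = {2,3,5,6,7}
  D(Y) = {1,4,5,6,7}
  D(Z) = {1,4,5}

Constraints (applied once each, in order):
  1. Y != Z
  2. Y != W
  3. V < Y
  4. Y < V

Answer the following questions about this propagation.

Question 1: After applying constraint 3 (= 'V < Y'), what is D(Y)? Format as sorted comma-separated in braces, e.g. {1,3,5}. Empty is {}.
Answer: {4,5,6,7}

Derivation:
Constraint 1 (Y != Z) on D(Y)={1,4,5,6,7} D(Z)={1,4,5}: no change
Constraint 2 (Y != W) on D(Y)={1,4,5,6,7} D(W)={2,3,5,6,7}: no change
Constraint 3 (V < Y) on D(V)={2,5,6} D(Y)={1,4,5,6,7}: Y {1,4,5,6,7}->{4,5,6,7}
So after constraint 3: D(Y) = {4,5,6,7}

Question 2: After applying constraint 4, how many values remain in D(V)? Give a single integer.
Answer: 2

Derivation:
Constraint 1 (Y != Z) on D(Y)={1,4,5,6,7} D(Z)={1,4,5}: no change
Constraint 2 (Y != W) on D(Y)={1,4,5,6,7} D(W)={2,3,5,6,7}: no change
Constraint 3 (V < Y) on D(V)={2,5,6} D(Y)={1,4,5,6,7}: Y {1,4,5,6,7}->{4,5,6,7}
Constraint 4 (Y < V) on D(Y)={4,5,6,7} D(V)={2,5,6}: Y {4,5,6,7}->{4,5}; V {2,5,6}->{5,6}
So after constraint 4: D(V)={5,6}, size = 2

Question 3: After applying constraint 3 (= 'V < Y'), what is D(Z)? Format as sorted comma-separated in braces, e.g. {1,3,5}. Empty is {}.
Answer: {1,4,5}

Derivation:
Constraint 1 (Y != Z) on D(Y)={1,4,5,6,7} D(Z)={1,4,5}: no change
Constraint 2 (Y != W) on D(Y)={1,4,5,6,7} D(W)={2,3,5,6,7}: no change
Constraint 3 (V < Y) on D(V)={2,5,6} D(Y)={1,4,5,6,7}: Y {1,4,5,6,7}->{4,5,6,7}
So after constraint 3: D(Z) = {1,4,5}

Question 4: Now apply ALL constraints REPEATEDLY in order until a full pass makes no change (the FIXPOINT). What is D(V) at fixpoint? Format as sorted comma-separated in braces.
pass 0 (initial): D(V)={2,5,6}
pass 1: V {2,5,6}->{5,6}; Y {1,4,5,6,7}->{4,5}
pass 2: V {5,6}->{}; Y {4,5}->{}
pass 3: W {2,3,5,6,7}->{}; Z {1,4,5}->{}
pass 4: no change
Fixpoint after 4 passes: D(V) = {}

Answer: {}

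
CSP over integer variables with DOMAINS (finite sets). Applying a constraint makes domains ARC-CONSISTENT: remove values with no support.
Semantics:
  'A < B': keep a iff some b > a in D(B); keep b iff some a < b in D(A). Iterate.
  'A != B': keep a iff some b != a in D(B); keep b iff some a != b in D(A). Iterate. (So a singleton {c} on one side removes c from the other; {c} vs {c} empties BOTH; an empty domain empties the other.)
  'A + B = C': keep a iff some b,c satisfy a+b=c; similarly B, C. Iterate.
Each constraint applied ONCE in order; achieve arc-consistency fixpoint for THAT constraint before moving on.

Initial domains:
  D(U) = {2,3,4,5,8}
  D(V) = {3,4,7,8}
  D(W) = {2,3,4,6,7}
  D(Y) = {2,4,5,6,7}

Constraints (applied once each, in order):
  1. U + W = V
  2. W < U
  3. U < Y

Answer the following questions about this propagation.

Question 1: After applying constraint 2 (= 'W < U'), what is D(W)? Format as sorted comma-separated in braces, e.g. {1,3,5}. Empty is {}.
Answer: {2,3,4}

Derivation:
Constraint 1 (U + W = V) on D(U)={2,3,4,5,8} D(W)={2,3,4,6,7} D(V)={3,4,7,8}: U {2,3,4,5,8}->{2,3,4,5}; W {2,3,4,6,7}->{2,3,4,6}; V {3,4,7,8}->{4,7,8}
Constraint 2 (W < U) on D(W)={2,3,4,6} D(U)={2,3,4,5}: W {2,3,4,6}->{2,3,4}; U {2,3,4,5}->{3,4,5}
So after constraint 2: D(W) = {2,3,4}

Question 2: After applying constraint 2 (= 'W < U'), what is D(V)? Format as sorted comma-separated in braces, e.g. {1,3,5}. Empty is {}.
Constraint 1 (U + W = V) on D(U)={2,3,4,5,8} D(W)={2,3,4,6,7} D(V)={3,4,7,8}: U {2,3,4,5,8}->{2,3,4,5}; W {2,3,4,6,7}->{2,3,4,6}; V {3,4,7,8}->{4,7,8}
Constraint 2 (W < U) on D(W)={2,3,4,6} D(U)={2,3,4,5}: W {2,3,4,6}->{2,3,4}; U {2,3,4,5}->{3,4,5}
So after constraint 2: D(V) = {4,7,8}

Answer: {4,7,8}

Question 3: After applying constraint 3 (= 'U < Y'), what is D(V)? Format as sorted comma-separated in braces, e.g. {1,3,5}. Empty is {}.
Answer: {4,7,8}

Derivation:
Constraint 1 (U + W = V) on D(U)={2,3,4,5,8} D(W)={2,3,4,6,7} D(V)={3,4,7,8}: U {2,3,4,5,8}->{2,3,4,5}; W {2,3,4,6,7}->{2,3,4,6}; V {3,4,7,8}->{4,7,8}
Constraint 2 (W < U) on D(W)={2,3,4,6} D(U)={2,3,4,5}: W {2,3,4,6}->{2,3,4}; U {2,3,4,5}->{3,4,5}
Constraint 3 (U < Y) on D(U)={3,4,5} D(Y)={2,4,5,6,7}: Y {2,4,5,6,7}->{4,5,6,7}
So after constraint 3: D(V) = {4,7,8}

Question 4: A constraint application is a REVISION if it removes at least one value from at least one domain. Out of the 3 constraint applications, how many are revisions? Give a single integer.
Constraint 1 (U + W = V) on D(U)={2,3,4,5,8} D(W)={2,3,4,6,7} D(V)={3,4,7,8}: U {2,3,4,5,8}->{2,3,4,5}; W {2,3,4,6,7}->{2,3,4,6}; V {3,4,7,8}->{4,7,8} => REVISION
Constraint 2 (W < U) on D(W)={2,3,4,6} D(U)={2,3,4,5}: W {2,3,4,6}->{2,3,4}; U {2,3,4,5}->{3,4,5} => REVISION
Constraint 3 (U < Y) on D(U)={3,4,5} D(Y)={2,4,5,6,7}: Y {2,4,5,6,7}->{4,5,6,7} => REVISION
Total revisions = 3

Answer: 3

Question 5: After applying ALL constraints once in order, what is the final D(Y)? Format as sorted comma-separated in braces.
Constraint 1 (U + W = V) on D(U)={2,3,4,5,8} D(W)={2,3,4,6,7} D(V)={3,4,7,8}: U {2,3,4,5,8}->{2,3,4,5}; W {2,3,4,6,7}->{2,3,4,6}; V {3,4,7,8}->{4,7,8}
Constraint 2 (W < U) on D(W)={2,3,4,6} D(U)={2,3,4,5}: W {2,3,4,6}->{2,3,4}; U {2,3,4,5}->{3,4,5}
Constraint 3 (U < Y) on D(U)={3,4,5} D(Y)={2,4,5,6,7}: Y {2,4,5,6,7}->{4,5,6,7}
So after all 3 constraints: D(Y) = {4,5,6,7}

Answer: {4,5,6,7}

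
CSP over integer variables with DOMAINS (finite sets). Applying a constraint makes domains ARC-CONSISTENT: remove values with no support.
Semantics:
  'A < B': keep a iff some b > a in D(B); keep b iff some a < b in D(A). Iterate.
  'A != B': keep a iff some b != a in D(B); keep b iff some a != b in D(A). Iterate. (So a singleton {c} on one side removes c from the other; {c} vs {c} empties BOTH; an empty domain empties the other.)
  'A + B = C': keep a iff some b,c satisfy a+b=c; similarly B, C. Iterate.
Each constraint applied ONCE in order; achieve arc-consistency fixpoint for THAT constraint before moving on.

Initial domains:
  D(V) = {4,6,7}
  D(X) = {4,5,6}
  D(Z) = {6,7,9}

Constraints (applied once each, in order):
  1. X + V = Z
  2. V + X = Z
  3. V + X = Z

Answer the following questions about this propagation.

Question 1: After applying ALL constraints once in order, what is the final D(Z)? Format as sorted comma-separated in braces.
Constraint 1 (X + V = Z) on D(X)={4,5,6} D(V)={4,6,7} D(Z)={6,7,9}: X {4,5,6}->{5}; V {4,6,7}->{4}; Z {6,7,9}->{9}
Constraint 2 (V + X = Z) on D(V)={4} D(X)={5} D(Z)={9}: no change
Constraint 3 (V + X = Z) on D(V)={4} D(X)={5} D(Z)={9}: no change
So after all 3 constraints: D(Z) = {9}

Answer: {9}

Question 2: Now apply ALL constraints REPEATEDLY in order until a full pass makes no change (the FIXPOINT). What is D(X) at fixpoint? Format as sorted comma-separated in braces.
pass 0 (initial): D(X)={4,5,6}
pass 1: V {4,6,7}->{4}; X {4,5,6}->{5}; Z {6,7,9}->{9}
pass 2: no change
Fixpoint after 2 passes: D(X) = {5}

Answer: {5}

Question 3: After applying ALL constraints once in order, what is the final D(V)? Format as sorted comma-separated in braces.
Constraint 1 (X + V = Z) on D(X)={4,5,6} D(V)={4,6,7} D(Z)={6,7,9}: X {4,5,6}->{5}; V {4,6,7}->{4}; Z {6,7,9}->{9}
Constraint 2 (V + X = Z) on D(V)={4} D(X)={5} D(Z)={9}: no change
Constraint 3 (V + X = Z) on D(V)={4} D(X)={5} D(Z)={9}: no change
So after all 3 constraints: D(V) = {4}

Answer: {4}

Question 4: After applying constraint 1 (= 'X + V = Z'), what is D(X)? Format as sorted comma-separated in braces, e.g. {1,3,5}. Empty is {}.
Constraint 1 (X + V = Z) on D(X)={4,5,6} D(V)={4,6,7} D(Z)={6,7,9}: X {4,5,6}->{5}; V {4,6,7}->{4}; Z {6,7,9}->{9}
So after constraint 1: D(X) = {5}

Answer: {5}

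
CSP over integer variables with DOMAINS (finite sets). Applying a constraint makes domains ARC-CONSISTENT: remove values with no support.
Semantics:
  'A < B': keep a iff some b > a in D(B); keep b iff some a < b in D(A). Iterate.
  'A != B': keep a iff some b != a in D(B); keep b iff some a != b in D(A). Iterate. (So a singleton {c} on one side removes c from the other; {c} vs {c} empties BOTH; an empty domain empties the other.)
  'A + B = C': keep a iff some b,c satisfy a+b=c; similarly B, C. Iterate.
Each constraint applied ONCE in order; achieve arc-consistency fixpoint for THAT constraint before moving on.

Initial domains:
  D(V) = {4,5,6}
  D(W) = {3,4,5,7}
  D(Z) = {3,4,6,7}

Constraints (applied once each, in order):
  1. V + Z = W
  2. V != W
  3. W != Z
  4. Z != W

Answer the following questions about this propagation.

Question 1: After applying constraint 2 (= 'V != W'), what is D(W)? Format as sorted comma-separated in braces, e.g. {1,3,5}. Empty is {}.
Constraint 1 (V + Z = W) on D(V)={4,5,6} D(Z)={3,4,6,7} D(W)={3,4,5,7}: V {4,5,6}->{4}; Z {3,4,6,7}->{3}; W {3,4,5,7}->{7}
Constraint 2 (V != W) on D(V)={4} D(W)={7}: no change
So after constraint 2: D(W) = {7}

Answer: {7}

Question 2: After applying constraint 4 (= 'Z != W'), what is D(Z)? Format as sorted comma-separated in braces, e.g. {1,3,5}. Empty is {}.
Answer: {3}

Derivation:
Constraint 1 (V + Z = W) on D(V)={4,5,6} D(Z)={3,4,6,7} D(W)={3,4,5,7}: V {4,5,6}->{4}; Z {3,4,6,7}->{3}; W {3,4,5,7}->{7}
Constraint 2 (V != W) on D(V)={4} D(W)={7}: no change
Constraint 3 (W != Z) on D(W)={7} D(Z)={3}: no change
Constraint 4 (Z != W) on D(Z)={3} D(W)={7}: no change
So after constraint 4: D(Z) = {3}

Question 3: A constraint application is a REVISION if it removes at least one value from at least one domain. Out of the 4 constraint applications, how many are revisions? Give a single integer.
Answer: 1

Derivation:
Constraint 1 (V + Z = W) on D(V)={4,5,6} D(Z)={3,4,6,7} D(W)={3,4,5,7}: V {4,5,6}->{4}; Z {3,4,6,7}->{3}; W {3,4,5,7}->{7} => REVISION
Constraint 2 (V != W) on D(V)={4} D(W)={7}: no change => not a revision
Constraint 3 (W != Z) on D(W)={7} D(Z)={3}: no change => not a revision
Constraint 4 (Z != W) on D(Z)={3} D(W)={7}: no change => not a revision
Total revisions = 1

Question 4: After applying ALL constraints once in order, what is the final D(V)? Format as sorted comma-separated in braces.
Constraint 1 (V + Z = W) on D(V)={4,5,6} D(Z)={3,4,6,7} D(W)={3,4,5,7}: V {4,5,6}->{4}; Z {3,4,6,7}->{3}; W {3,4,5,7}->{7}
Constraint 2 (V != W) on D(V)={4} D(W)={7}: no change
Constraint 3 (W != Z) on D(W)={7} D(Z)={3}: no change
Constraint 4 (Z != W) on D(Z)={3} D(W)={7}: no change
So after all 4 constraints: D(V) = {4}

Answer: {4}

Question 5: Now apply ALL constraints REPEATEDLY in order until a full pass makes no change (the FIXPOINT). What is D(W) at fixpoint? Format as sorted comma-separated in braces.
Answer: {7}

Derivation:
pass 0 (initial): D(W)={3,4,5,7}
pass 1: V {4,5,6}->{4}; W {3,4,5,7}->{7}; Z {3,4,6,7}->{3}
pass 2: no change
Fixpoint after 2 passes: D(W) = {7}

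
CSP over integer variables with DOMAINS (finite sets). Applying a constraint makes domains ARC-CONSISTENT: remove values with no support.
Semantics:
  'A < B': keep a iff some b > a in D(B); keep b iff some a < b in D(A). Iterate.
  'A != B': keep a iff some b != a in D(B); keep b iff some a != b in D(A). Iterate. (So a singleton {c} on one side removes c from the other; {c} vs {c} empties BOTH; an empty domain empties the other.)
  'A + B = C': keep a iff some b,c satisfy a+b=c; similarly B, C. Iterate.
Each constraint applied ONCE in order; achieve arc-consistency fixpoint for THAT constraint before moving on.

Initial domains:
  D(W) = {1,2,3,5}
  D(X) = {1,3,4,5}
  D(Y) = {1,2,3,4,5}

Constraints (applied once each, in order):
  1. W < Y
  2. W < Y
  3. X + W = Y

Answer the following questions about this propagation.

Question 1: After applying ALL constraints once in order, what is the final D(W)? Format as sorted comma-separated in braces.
Answer: {1,2,3}

Derivation:
Constraint 1 (W < Y) on D(W)={1,2,3,5} D(Y)={1,2,3,4,5}: W {1,2,3,5}->{1,2,3}; Y {1,2,3,4,5}->{2,3,4,5}
Constraint 2 (W < Y) on D(W)={1,2,3} D(Y)={2,3,4,5}: no change
Constraint 3 (X + W = Y) on D(X)={1,3,4,5} D(W)={1,2,3} D(Y)={2,3,4,5}: X {1,3,4,5}->{1,3,4}
So after all 3 constraints: D(W) = {1,2,3}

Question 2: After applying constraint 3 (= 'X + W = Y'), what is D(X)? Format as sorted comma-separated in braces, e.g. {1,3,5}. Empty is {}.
Answer: {1,3,4}

Derivation:
Constraint 1 (W < Y) on D(W)={1,2,3,5} D(Y)={1,2,3,4,5}: W {1,2,3,5}->{1,2,3}; Y {1,2,3,4,5}->{2,3,4,5}
Constraint 2 (W < Y) on D(W)={1,2,3} D(Y)={2,3,4,5}: no change
Constraint 3 (X + W = Y) on D(X)={1,3,4,5} D(W)={1,2,3} D(Y)={2,3,4,5}: X {1,3,4,5}->{1,3,4}
So after constraint 3: D(X) = {1,3,4}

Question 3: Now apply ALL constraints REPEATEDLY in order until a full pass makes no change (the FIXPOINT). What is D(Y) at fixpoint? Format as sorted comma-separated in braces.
pass 0 (initial): D(Y)={1,2,3,4,5}
pass 1: W {1,2,3,5}->{1,2,3}; X {1,3,4,5}->{1,3,4}; Y {1,2,3,4,5}->{2,3,4,5}
pass 2: no change
Fixpoint after 2 passes: D(Y) = {2,3,4,5}

Answer: {2,3,4,5}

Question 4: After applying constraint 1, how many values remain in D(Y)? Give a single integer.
Answer: 4

Derivation:
Constraint 1 (W < Y) on D(W)={1,2,3,5} D(Y)={1,2,3,4,5}: W {1,2,3,5}->{1,2,3}; Y {1,2,3,4,5}->{2,3,4,5}
So after constraint 1: D(Y)={2,3,4,5}, size = 4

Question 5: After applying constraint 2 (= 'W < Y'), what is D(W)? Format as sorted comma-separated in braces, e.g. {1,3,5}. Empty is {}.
Answer: {1,2,3}

Derivation:
Constraint 1 (W < Y) on D(W)={1,2,3,5} D(Y)={1,2,3,4,5}: W {1,2,3,5}->{1,2,3}; Y {1,2,3,4,5}->{2,3,4,5}
Constraint 2 (W < Y) on D(W)={1,2,3} D(Y)={2,3,4,5}: no change
So after constraint 2: D(W) = {1,2,3}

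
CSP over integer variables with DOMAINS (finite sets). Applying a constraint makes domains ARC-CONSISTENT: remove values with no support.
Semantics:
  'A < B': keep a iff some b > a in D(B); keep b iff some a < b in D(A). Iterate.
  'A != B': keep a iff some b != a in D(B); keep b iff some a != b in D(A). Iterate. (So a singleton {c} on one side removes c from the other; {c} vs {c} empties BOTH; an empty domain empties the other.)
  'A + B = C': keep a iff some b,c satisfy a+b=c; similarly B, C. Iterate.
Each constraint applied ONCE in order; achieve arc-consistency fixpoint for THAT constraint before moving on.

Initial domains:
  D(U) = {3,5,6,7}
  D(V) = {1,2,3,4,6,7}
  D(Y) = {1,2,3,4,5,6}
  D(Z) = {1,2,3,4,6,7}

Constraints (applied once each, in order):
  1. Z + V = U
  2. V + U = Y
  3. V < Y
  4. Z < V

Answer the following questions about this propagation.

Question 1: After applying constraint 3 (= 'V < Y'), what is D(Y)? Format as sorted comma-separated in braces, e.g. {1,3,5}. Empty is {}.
Constraint 1 (Z + V = U) on D(Z)={1,2,3,4,6,7} D(V)={1,2,3,4,6,7} D(U)={3,5,6,7}: Z {1,2,3,4,6,7}->{1,2,3,4,6}; V {1,2,3,4,6,7}->{1,2,3,4,6}
Constraint 2 (V + U = Y) on D(V)={1,2,3,4,6} D(U)={3,5,6,7} D(Y)={1,2,3,4,5,6}: V {1,2,3,4,6}->{1,2,3}; U {3,5,6,7}->{3,5}; Y {1,2,3,4,5,6}->{4,5,6}
Constraint 3 (V < Y) on D(V)={1,2,3} D(Y)={4,5,6}: no change
So after constraint 3: D(Y) = {4,5,6}

Answer: {4,5,6}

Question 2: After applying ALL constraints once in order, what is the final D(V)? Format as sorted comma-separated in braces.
Constraint 1 (Z + V = U) on D(Z)={1,2,3,4,6,7} D(V)={1,2,3,4,6,7} D(U)={3,5,6,7}: Z {1,2,3,4,6,7}->{1,2,3,4,6}; V {1,2,3,4,6,7}->{1,2,3,4,6}
Constraint 2 (V + U = Y) on D(V)={1,2,3,4,6} D(U)={3,5,6,7} D(Y)={1,2,3,4,5,6}: V {1,2,3,4,6}->{1,2,3}; U {3,5,6,7}->{3,5}; Y {1,2,3,4,5,6}->{4,5,6}
Constraint 3 (V < Y) on D(V)={1,2,3} D(Y)={4,5,6}: no change
Constraint 4 (Z < V) on D(Z)={1,2,3,4,6} D(V)={1,2,3}: Z {1,2,3,4,6}->{1,2}; V {1,2,3}->{2,3}
So after all 4 constraints: D(V) = {2,3}

Answer: {2,3}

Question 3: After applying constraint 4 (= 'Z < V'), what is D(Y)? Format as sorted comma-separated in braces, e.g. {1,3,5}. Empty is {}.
Constraint 1 (Z + V = U) on D(Z)={1,2,3,4,6,7} D(V)={1,2,3,4,6,7} D(U)={3,5,6,7}: Z {1,2,3,4,6,7}->{1,2,3,4,6}; V {1,2,3,4,6,7}->{1,2,3,4,6}
Constraint 2 (V + U = Y) on D(V)={1,2,3,4,6} D(U)={3,5,6,7} D(Y)={1,2,3,4,5,6}: V {1,2,3,4,6}->{1,2,3}; U {3,5,6,7}->{3,5}; Y {1,2,3,4,5,6}->{4,5,6}
Constraint 3 (V < Y) on D(V)={1,2,3} D(Y)={4,5,6}: no change
Constraint 4 (Z < V) on D(Z)={1,2,3,4,6} D(V)={1,2,3}: Z {1,2,3,4,6}->{1,2}; V {1,2,3}->{2,3}
So after constraint 4: D(Y) = {4,5,6}

Answer: {4,5,6}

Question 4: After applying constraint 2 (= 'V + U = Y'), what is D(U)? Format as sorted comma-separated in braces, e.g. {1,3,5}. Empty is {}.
Answer: {3,5}

Derivation:
Constraint 1 (Z + V = U) on D(Z)={1,2,3,4,6,7} D(V)={1,2,3,4,6,7} D(U)={3,5,6,7}: Z {1,2,3,4,6,7}->{1,2,3,4,6}; V {1,2,3,4,6,7}->{1,2,3,4,6}
Constraint 2 (V + U = Y) on D(V)={1,2,3,4,6} D(U)={3,5,6,7} D(Y)={1,2,3,4,5,6}: V {1,2,3,4,6}->{1,2,3}; U {3,5,6,7}->{3,5}; Y {1,2,3,4,5,6}->{4,5,6}
So after constraint 2: D(U) = {3,5}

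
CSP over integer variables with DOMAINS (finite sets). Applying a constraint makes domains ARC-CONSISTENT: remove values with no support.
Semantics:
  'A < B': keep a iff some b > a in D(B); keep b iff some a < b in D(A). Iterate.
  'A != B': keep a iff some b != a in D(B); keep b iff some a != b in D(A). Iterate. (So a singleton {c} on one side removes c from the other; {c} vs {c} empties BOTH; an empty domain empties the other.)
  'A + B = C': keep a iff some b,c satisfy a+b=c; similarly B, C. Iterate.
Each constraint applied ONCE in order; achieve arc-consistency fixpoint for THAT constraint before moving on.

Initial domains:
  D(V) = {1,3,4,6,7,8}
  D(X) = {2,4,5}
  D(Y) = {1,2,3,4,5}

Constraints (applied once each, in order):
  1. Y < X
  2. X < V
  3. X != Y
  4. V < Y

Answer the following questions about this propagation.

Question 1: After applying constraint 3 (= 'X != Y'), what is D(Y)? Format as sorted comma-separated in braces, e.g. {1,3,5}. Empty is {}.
Answer: {1,2,3,4}

Derivation:
Constraint 1 (Y < X) on D(Y)={1,2,3,4,5} D(X)={2,4,5}: Y {1,2,3,4,5}->{1,2,3,4}
Constraint 2 (X < V) on D(X)={2,4,5} D(V)={1,3,4,6,7,8}: V {1,3,4,6,7,8}->{3,4,6,7,8}
Constraint 3 (X != Y) on D(X)={2,4,5} D(Y)={1,2,3,4}: no change
So after constraint 3: D(Y) = {1,2,3,4}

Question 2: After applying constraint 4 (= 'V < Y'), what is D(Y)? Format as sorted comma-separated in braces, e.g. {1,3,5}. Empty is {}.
Answer: {4}

Derivation:
Constraint 1 (Y < X) on D(Y)={1,2,3,4,5} D(X)={2,4,5}: Y {1,2,3,4,5}->{1,2,3,4}
Constraint 2 (X < V) on D(X)={2,4,5} D(V)={1,3,4,6,7,8}: V {1,3,4,6,7,8}->{3,4,6,7,8}
Constraint 3 (X != Y) on D(X)={2,4,5} D(Y)={1,2,3,4}: no change
Constraint 4 (V < Y) on D(V)={3,4,6,7,8} D(Y)={1,2,3,4}: V {3,4,6,7,8}->{3}; Y {1,2,3,4}->{4}
So after constraint 4: D(Y) = {4}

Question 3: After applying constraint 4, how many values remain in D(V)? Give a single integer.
Answer: 1

Derivation:
Constraint 1 (Y < X) on D(Y)={1,2,3,4,5} D(X)={2,4,5}: Y {1,2,3,4,5}->{1,2,3,4}
Constraint 2 (X < V) on D(X)={2,4,5} D(V)={1,3,4,6,7,8}: V {1,3,4,6,7,8}->{3,4,6,7,8}
Constraint 3 (X != Y) on D(X)={2,4,5} D(Y)={1,2,3,4}: no change
Constraint 4 (V < Y) on D(V)={3,4,6,7,8} D(Y)={1,2,3,4}: V {3,4,6,7,8}->{3}; Y {1,2,3,4}->{4}
So after constraint 4: D(V)={3}, size = 1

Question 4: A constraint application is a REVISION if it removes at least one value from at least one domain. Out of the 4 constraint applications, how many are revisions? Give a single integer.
Answer: 3

Derivation:
Constraint 1 (Y < X) on D(Y)={1,2,3,4,5} D(X)={2,4,5}: Y {1,2,3,4,5}->{1,2,3,4} => REVISION
Constraint 2 (X < V) on D(X)={2,4,5} D(V)={1,3,4,6,7,8}: V {1,3,4,6,7,8}->{3,4,6,7,8} => REVISION
Constraint 3 (X != Y) on D(X)={2,4,5} D(Y)={1,2,3,4}: no change => not a revision
Constraint 4 (V < Y) on D(V)={3,4,6,7,8} D(Y)={1,2,3,4}: V {3,4,6,7,8}->{3}; Y {1,2,3,4}->{4} => REVISION
Total revisions = 3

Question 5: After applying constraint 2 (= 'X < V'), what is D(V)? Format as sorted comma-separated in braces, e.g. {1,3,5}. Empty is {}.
Answer: {3,4,6,7,8}

Derivation:
Constraint 1 (Y < X) on D(Y)={1,2,3,4,5} D(X)={2,4,5}: Y {1,2,3,4,5}->{1,2,3,4}
Constraint 2 (X < V) on D(X)={2,4,5} D(V)={1,3,4,6,7,8}: V {1,3,4,6,7,8}->{3,4,6,7,8}
So after constraint 2: D(V) = {3,4,6,7,8}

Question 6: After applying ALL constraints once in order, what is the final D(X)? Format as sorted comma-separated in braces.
Answer: {2,4,5}

Derivation:
Constraint 1 (Y < X) on D(Y)={1,2,3,4,5} D(X)={2,4,5}: Y {1,2,3,4,5}->{1,2,3,4}
Constraint 2 (X < V) on D(X)={2,4,5} D(V)={1,3,4,6,7,8}: V {1,3,4,6,7,8}->{3,4,6,7,8}
Constraint 3 (X != Y) on D(X)={2,4,5} D(Y)={1,2,3,4}: no change
Constraint 4 (V < Y) on D(V)={3,4,6,7,8} D(Y)={1,2,3,4}: V {3,4,6,7,8}->{3}; Y {1,2,3,4}->{4}
So after all 4 constraints: D(X) = {2,4,5}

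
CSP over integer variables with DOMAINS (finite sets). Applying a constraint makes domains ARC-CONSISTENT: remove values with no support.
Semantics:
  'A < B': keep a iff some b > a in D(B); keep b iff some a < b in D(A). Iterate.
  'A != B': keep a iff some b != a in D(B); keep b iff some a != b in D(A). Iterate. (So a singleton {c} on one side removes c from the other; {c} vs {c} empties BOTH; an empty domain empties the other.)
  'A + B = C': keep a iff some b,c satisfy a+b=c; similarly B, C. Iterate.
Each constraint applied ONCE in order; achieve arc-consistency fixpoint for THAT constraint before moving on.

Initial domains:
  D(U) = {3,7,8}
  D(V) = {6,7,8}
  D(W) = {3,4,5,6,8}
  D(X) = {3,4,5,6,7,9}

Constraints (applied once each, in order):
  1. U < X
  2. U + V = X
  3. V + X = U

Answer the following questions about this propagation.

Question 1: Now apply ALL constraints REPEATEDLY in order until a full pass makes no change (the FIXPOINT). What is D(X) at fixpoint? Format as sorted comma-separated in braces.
Answer: {}

Derivation:
pass 0 (initial): D(X)={3,4,5,6,7,9}
pass 1: U {3,7,8}->{}; V {6,7,8}->{}; X {3,4,5,6,7,9}->{}
pass 2: no change
Fixpoint after 2 passes: D(X) = {}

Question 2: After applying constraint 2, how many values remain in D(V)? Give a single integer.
Answer: 1

Derivation:
Constraint 1 (U < X) on D(U)={3,7,8} D(X)={3,4,5,6,7,9}: X {3,4,5,6,7,9}->{4,5,6,7,9}
Constraint 2 (U + V = X) on D(U)={3,7,8} D(V)={6,7,8} D(X)={4,5,6,7,9}: U {3,7,8}->{3}; V {6,7,8}->{6}; X {4,5,6,7,9}->{9}
So after constraint 2: D(V)={6}, size = 1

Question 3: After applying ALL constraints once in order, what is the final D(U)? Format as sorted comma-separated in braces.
Answer: {}

Derivation:
Constraint 1 (U < X) on D(U)={3,7,8} D(X)={3,4,5,6,7,9}: X {3,4,5,6,7,9}->{4,5,6,7,9}
Constraint 2 (U + V = X) on D(U)={3,7,8} D(V)={6,7,8} D(X)={4,5,6,7,9}: U {3,7,8}->{3}; V {6,7,8}->{6}; X {4,5,6,7,9}->{9}
Constraint 3 (V + X = U) on D(V)={6} D(X)={9} D(U)={3}: V {6}->{}; X {9}->{}; U {3}->{}
So after all 3 constraints: D(U) = {}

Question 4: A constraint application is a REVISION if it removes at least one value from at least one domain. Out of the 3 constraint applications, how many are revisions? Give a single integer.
Answer: 3

Derivation:
Constraint 1 (U < X) on D(U)={3,7,8} D(X)={3,4,5,6,7,9}: X {3,4,5,6,7,9}->{4,5,6,7,9} => REVISION
Constraint 2 (U + V = X) on D(U)={3,7,8} D(V)={6,7,8} D(X)={4,5,6,7,9}: U {3,7,8}->{3}; V {6,7,8}->{6}; X {4,5,6,7,9}->{9} => REVISION
Constraint 3 (V + X = U) on D(V)={6} D(X)={9} D(U)={3}: V {6}->{}; X {9}->{}; U {3}->{} => REVISION
Total revisions = 3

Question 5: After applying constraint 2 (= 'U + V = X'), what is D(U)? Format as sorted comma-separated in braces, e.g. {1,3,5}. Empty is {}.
Constraint 1 (U < X) on D(U)={3,7,8} D(X)={3,4,5,6,7,9}: X {3,4,5,6,7,9}->{4,5,6,7,9}
Constraint 2 (U + V = X) on D(U)={3,7,8} D(V)={6,7,8} D(X)={4,5,6,7,9}: U {3,7,8}->{3}; V {6,7,8}->{6}; X {4,5,6,7,9}->{9}
So after constraint 2: D(U) = {3}

Answer: {3}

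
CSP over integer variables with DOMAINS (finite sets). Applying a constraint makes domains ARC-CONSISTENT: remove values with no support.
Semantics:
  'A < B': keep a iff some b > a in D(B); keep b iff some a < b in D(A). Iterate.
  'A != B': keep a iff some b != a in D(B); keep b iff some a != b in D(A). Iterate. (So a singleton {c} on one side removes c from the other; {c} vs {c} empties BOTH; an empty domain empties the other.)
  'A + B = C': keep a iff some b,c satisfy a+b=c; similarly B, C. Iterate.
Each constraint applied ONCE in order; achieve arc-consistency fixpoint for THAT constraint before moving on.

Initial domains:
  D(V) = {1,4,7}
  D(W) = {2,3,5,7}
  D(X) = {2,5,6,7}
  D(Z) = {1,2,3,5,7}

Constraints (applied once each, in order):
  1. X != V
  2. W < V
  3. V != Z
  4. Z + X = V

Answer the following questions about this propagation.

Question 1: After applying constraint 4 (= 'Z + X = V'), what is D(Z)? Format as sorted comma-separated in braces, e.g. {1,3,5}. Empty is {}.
Answer: {1,2,5}

Derivation:
Constraint 1 (X != V) on D(X)={2,5,6,7} D(V)={1,4,7}: no change
Constraint 2 (W < V) on D(W)={2,3,5,7} D(V)={1,4,7}: W {2,3,5,7}->{2,3,5}; V {1,4,7}->{4,7}
Constraint 3 (V != Z) on D(V)={4,7} D(Z)={1,2,3,5,7}: no change
Constraint 4 (Z + X = V) on D(Z)={1,2,3,5,7} D(X)={2,5,6,7} D(V)={4,7}: Z {1,2,3,5,7}->{1,2,5}; X {2,5,6,7}->{2,5,6}
So after constraint 4: D(Z) = {1,2,5}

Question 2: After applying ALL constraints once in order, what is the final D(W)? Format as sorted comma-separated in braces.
Answer: {2,3,5}

Derivation:
Constraint 1 (X != V) on D(X)={2,5,6,7} D(V)={1,4,7}: no change
Constraint 2 (W < V) on D(W)={2,3,5,7} D(V)={1,4,7}: W {2,3,5,7}->{2,3,5}; V {1,4,7}->{4,7}
Constraint 3 (V != Z) on D(V)={4,7} D(Z)={1,2,3,5,7}: no change
Constraint 4 (Z + X = V) on D(Z)={1,2,3,5,7} D(X)={2,5,6,7} D(V)={4,7}: Z {1,2,3,5,7}->{1,2,5}; X {2,5,6,7}->{2,5,6}
So after all 4 constraints: D(W) = {2,3,5}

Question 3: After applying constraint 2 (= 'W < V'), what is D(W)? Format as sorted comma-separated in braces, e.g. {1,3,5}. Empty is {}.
Answer: {2,3,5}

Derivation:
Constraint 1 (X != V) on D(X)={2,5,6,7} D(V)={1,4,7}: no change
Constraint 2 (W < V) on D(W)={2,3,5,7} D(V)={1,4,7}: W {2,3,5,7}->{2,3,5}; V {1,4,7}->{4,7}
So after constraint 2: D(W) = {2,3,5}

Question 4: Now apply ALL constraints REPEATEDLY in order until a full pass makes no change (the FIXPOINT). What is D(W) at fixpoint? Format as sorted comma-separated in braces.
pass 0 (initial): D(W)={2,3,5,7}
pass 1: V {1,4,7}->{4,7}; W {2,3,5,7}->{2,3,5}; X {2,5,6,7}->{2,5,6}; Z {1,2,3,5,7}->{1,2,5}
pass 2: no change
Fixpoint after 2 passes: D(W) = {2,3,5}

Answer: {2,3,5}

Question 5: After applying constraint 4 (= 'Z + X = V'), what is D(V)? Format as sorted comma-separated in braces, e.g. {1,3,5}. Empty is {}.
Constraint 1 (X != V) on D(X)={2,5,6,7} D(V)={1,4,7}: no change
Constraint 2 (W < V) on D(W)={2,3,5,7} D(V)={1,4,7}: W {2,3,5,7}->{2,3,5}; V {1,4,7}->{4,7}
Constraint 3 (V != Z) on D(V)={4,7} D(Z)={1,2,3,5,7}: no change
Constraint 4 (Z + X = V) on D(Z)={1,2,3,5,7} D(X)={2,5,6,7} D(V)={4,7}: Z {1,2,3,5,7}->{1,2,5}; X {2,5,6,7}->{2,5,6}
So after constraint 4: D(V) = {4,7}

Answer: {4,7}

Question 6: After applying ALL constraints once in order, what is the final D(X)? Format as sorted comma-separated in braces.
Answer: {2,5,6}

Derivation:
Constraint 1 (X != V) on D(X)={2,5,6,7} D(V)={1,4,7}: no change
Constraint 2 (W < V) on D(W)={2,3,5,7} D(V)={1,4,7}: W {2,3,5,7}->{2,3,5}; V {1,4,7}->{4,7}
Constraint 3 (V != Z) on D(V)={4,7} D(Z)={1,2,3,5,7}: no change
Constraint 4 (Z + X = V) on D(Z)={1,2,3,5,7} D(X)={2,5,6,7} D(V)={4,7}: Z {1,2,3,5,7}->{1,2,5}; X {2,5,6,7}->{2,5,6}
So after all 4 constraints: D(X) = {2,5,6}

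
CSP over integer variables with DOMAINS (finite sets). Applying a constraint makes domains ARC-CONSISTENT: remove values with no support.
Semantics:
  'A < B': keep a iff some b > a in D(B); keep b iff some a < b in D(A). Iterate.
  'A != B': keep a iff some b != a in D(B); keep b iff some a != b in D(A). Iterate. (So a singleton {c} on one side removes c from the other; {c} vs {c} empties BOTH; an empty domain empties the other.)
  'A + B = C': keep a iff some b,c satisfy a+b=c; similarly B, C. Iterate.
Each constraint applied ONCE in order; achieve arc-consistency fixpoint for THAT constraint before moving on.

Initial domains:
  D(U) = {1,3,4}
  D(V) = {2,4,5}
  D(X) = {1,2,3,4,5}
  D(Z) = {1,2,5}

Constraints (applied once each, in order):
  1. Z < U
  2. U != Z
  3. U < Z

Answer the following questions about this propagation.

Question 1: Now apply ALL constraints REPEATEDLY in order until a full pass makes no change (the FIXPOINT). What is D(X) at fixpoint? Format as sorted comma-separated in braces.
Answer: {1,2,3,4,5}

Derivation:
pass 0 (initial): D(X)={1,2,3,4,5}
pass 1: U {1,3,4}->{}; Z {1,2,5}->{}
pass 2: no change
Fixpoint after 2 passes: D(X) = {1,2,3,4,5}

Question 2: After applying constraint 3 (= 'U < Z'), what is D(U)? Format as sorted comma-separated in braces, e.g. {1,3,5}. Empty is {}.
Constraint 1 (Z < U) on D(Z)={1,2,5} D(U)={1,3,4}: Z {1,2,5}->{1,2}; U {1,3,4}->{3,4}
Constraint 2 (U != Z) on D(U)={3,4} D(Z)={1,2}: no change
Constraint 3 (U < Z) on D(U)={3,4} D(Z)={1,2}: U {3,4}->{}; Z {1,2}->{}
So after constraint 3: D(U) = {}

Answer: {}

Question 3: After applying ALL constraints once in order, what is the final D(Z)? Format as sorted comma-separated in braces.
Answer: {}

Derivation:
Constraint 1 (Z < U) on D(Z)={1,2,5} D(U)={1,3,4}: Z {1,2,5}->{1,2}; U {1,3,4}->{3,4}
Constraint 2 (U != Z) on D(U)={3,4} D(Z)={1,2}: no change
Constraint 3 (U < Z) on D(U)={3,4} D(Z)={1,2}: U {3,4}->{}; Z {1,2}->{}
So after all 3 constraints: D(Z) = {}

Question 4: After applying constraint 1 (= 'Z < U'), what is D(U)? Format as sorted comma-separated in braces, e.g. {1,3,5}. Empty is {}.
Constraint 1 (Z < U) on D(Z)={1,2,5} D(U)={1,3,4}: Z {1,2,5}->{1,2}; U {1,3,4}->{3,4}
So after constraint 1: D(U) = {3,4}

Answer: {3,4}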